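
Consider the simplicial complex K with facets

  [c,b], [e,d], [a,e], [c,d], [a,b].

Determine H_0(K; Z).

Order the vertices as a < b < c < d < e. Listing each simplex with vertices in this order, K has dimension 1 with simplices:

  0-simplices (5): a, b, c, d, e
  1-simplices (5): ab, ae, bc, cd, de

Hence C_0 ≅ Z^5, C_1 ≅ Z^5.

The boundary map ∂_1: C_1 → C_0 is given by ∂[p,q] = [q] − [p].
The resulting 5×5 matrix has rank 4, and its Smith normal form has invariant factors (1,1,1,1).

Now H_k = ker ∂_k / im ∂_{k+1}, so:

  H_0: rank C_0 − rank ∂_1 = 5 − 4 = 1, and the invariant factors of ∂_1 are all 1, so H_0 ≅ Z.

(K is a triangulation of the circle S^1.)

H_0 = Z.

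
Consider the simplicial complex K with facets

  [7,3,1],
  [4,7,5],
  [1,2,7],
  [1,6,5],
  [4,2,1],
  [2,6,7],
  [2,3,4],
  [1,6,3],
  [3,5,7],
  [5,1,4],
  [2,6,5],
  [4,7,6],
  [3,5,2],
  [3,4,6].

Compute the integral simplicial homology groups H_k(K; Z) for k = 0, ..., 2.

Order the vertices as 1 < 2 < 3 < 4 < 5 < 6 < 7. Listing each simplex with vertices in this order, K has dimension 2 with simplices:

  0-simplices (7): [1], [2], [3], [4], [5], [6], [7]
  1-simplices (21): [1,2], [1,3], [1,4], [1,5], [1,6], [1,7], [2,3], [2,4], [2,5], [2,6], [2,7], [3,4], [3,5], [3,6], [3,7], [4,5], [4,6], [4,7], [5,6], [5,7], [6,7]
  2-simplices (14): [1,2,4], [1,2,7], [1,3,6], [1,3,7], [1,4,5], [1,5,6], [2,3,4], [2,3,5], [2,5,6], [2,6,7], [3,4,6], [3,5,7], [4,5,7], [4,6,7]

giving chain groups C_0 ≅ Z^7, C_1 ≅ Z^21, C_2 ≅ Z^14.

Boundary ∂_1: C_1 → C_0 maps an edge to its endpoints' difference, ∂[p,q] = q − p. For instance
  ∂[1,5] = [5] − [1].
The 7×21 boundary matrix has rank 6 and Smith normal form diag(1,1,1,1,1,1).

The boundary map ∂_2: C_2 → C_1 acts by ∂[p,q,r] = [q,r] − [p,r] + [p,q]. For instance
  ∂[1,3,6] = [3,6] − [1,6] + [1,3],
  ∂[4,5,7] = [5,7] − [4,7] + [4,5].
This gives a 21×14 integer matrix of rank 13; reducing to Smith normal form yields diagonal entries (1,1,1,1,1,1,1,1,1,1,1,1,1).

Now H_k = ker ∂_k / im ∂_{k+1}, so:

  H_0: rank C_0 − rank ∂_1 = 7 − 6 = 1, and the invariant factors of ∂_1 are all 1, so H_0 ≅ Z.
  H_1: rank ker ∂_1 − rank ∂_2 = (21 − 6) − 13 = 2, and the invariant factors of ∂_2 are all 1, so H_1 ≅ Z^2.
  H_2: rank ker ∂_2 − rank ∂_3 = (14 − 13) − 0 = 1, and there is no ∂_3, so H_2 ≅ Z.

As a check, the Euler characteristic is 7 − 21 + 14 = 0, which agrees with 1 − 2 + 1 = 0.

H_0 = Z,  H_1 = Z^2,  H_2 = Z.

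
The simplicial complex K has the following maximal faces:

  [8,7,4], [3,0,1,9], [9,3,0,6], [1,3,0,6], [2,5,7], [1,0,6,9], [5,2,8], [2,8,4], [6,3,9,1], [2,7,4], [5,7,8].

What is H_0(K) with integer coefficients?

H_0 ≅ Z^2.

Take the total order 0 < 1 < 2 < 3 < 4 < 5 < 6 < 7 < 8 < 9 on the vertex set. Then K (dimension 3) consists of the simplices:

  0-simplices (10): [0], [1], [2], [3], [4], [5], [6], [7], [8], [9]
  1-simplices (19): [0,1], [0,3], [0,6], [0,9], [1,3], [1,6], [1,9], [2,4], [2,5], [2,7], [2,8], [3,6], [3,9], [4,7], [4,8], [5,7], [5,8], [6,9], [7,8]
  2-simplices (16): [0,1,3], [0,1,6], [0,1,9], [0,3,6], [0,3,9], [0,6,9], [1,3,6], [1,3,9], [1,6,9], [2,4,7], [2,4,8], [2,5,7], [2,5,8], [3,6,9], [4,7,8], [5,7,8]
  3-simplices (5): [0,1,3,6], [0,1,3,9], [0,1,6,9], [0,3,6,9], [1,3,6,9]

so the chain groups are C_0 ≅ Z^10, C_1 ≅ Z^19, C_2 ≅ Z^16, C_3 ≅ Z^5.

Boundary ∂_1: C_1 → C_0 is given by ∂[p,q] = [q] − [p].
This gives a 10×19 integer matrix of rank 8; reducing to Smith normal form yields diagonal entries (1,1,1,1,1,1,1,1).

The boundary map ∂_2: C_2 → C_1 maps a triangle to the signed sum of its edges. For instance
  ∂[0,1,3] = [1,3] − [0,3] + [0,1],
  ∂[0,3,9] = [3,9] − [0,9] + [0,3].
This gives a 19×16 integer matrix of rank 11; reducing to Smith normal form yields diagonal entries (1,1,1,1,1,1,1,1,1,1,1).

∂_3: C_3 → C_2 sends each 3-simplex σ to the alternating sum Σ_i (−1)^i (σ with its i-th vertex removed). For instance
  ∂[0,3,6,9] = [3,6,9] − [0,6,9] + [0,3,9] − [0,3,6],
  ∂[0,1,6,9] = [1,6,9] − [0,6,9] + [0,1,9] − [0,1,6].
As a 16×5 matrix over Z this has rank 4, with invariant factors (1,1,1,1).

Reading off H_k = ker ∂_k / im ∂_{k+1}:

  H_0: rank C_0 − rank ∂_1 = 10 − 8 = 2, and the invariant factors of ∂_1 are all 1, so H_0 ≅ Z^2.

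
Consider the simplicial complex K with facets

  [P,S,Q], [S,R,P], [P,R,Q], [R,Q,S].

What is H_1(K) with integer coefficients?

H_1 = 0.

Fix the vertex order P < Q < R < S and write every simplex with vertices in increasing order. Then dim K = 2 and the simplices of K are:

  0-simplices (4): P, Q, R, S
  1-simplices (6): PQ, PR, PS, QR, QS, RS
  2-simplices (4): PQR, PQS, PRS, QRS

so the chain groups are C_0 ≅ Z^4, C_1 ≅ Z^6, C_2 ≅ Z^4.

Boundary ∂_1: C_1 → C_0 sends each edge [p,q] (with p < q) to q − p. For instance
  ∂QR = R − Q.
The 4×6 boundary matrix has rank 3 and Smith normal form diag(1,1,1).

Boundary ∂_2: C_2 → C_1 acts by ∂[p,q,r] = [q,r] − [p,r] + [p,q]. For instance
  ∂QRS = RS − QS + QR,
  ∂PQR = QR − PR + PQ.
The resulting 6×4 matrix has rank 3, and its Smith normal form has invariant factors (1,1,1).

From H_k ≅ ker(∂_k) / im(∂_{k+1}) we obtain:

  H_1: rank ker ∂_1 − rank ∂_2 = (6 − 3) − 3 = 0, and the invariant factors of ∂_2 are all 1, so H_1 ≅ 0.

(K is a triangulation of the 2-sphere S^2.)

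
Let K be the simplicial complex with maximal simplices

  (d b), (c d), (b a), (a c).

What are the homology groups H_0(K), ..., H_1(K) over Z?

H_0 = Z,  H_1 = Z.

Fix the vertex order a < b < c < d and write every simplex with vertices in increasing order. Then dim K = 1 and the simplices of K are:

  0-simplices (4): a, b, c, d
  1-simplices (4): ab, ac, bd, cd

Hence C_0 ≅ Z^4, C_1 ≅ Z^4.

The boundary map ∂_1: C_1 → C_0 is given by ∂[p,q] = [q] − [p]. For instance
  ∂bd = d − b.
This gives a 4×4 integer matrix of rank 3; reducing to Smith normal form yields diagonal entries (1,1,1).

From H_k ≅ ker(∂_k) / im(∂_{k+1}) we obtain:

  H_0: rank C_0 − rank ∂_1 = 4 − 3 = 1, and the invariant factors of ∂_1 are all 1, so H_0 ≅ Z.
  H_1: rank ker ∂_1 − rank ∂_2 = (4 − 3) − 0 = 1, and there is no ∂_2, so H_1 ≅ Z.

As a check, the Euler characteristic is 4 − 4 = 0, which agrees with 1 − 1 = 0.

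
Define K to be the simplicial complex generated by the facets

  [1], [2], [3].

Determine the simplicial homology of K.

H_0 ≅ Z^3.

Order the vertices as 1 < 2 < 3. Listing each simplex with vertices in this order, K has dimension 0 with simplices:

  0-simplices (3): [1], [2], [3]

giving chain groups C_0 ≅ Z^3.

Computing H_k = (kernel of ∂_k) / (image of ∂_{k+1}):

  H_0: rank C_0 − rank ∂_1 = 3 − 0 = 3, and there is no ∂_1, so H_0 = Z^3.

(K is a triangulation of a set of 3 points.)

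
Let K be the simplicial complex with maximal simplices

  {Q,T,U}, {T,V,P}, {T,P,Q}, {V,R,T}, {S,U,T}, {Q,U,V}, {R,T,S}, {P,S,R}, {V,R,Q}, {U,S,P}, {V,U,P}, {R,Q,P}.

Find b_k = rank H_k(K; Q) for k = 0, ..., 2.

We work with the vertex ordering P < Q < R < S < T < U < V. The simplices of K, each written with vertices in increasing order, are:

  0-simplices (7): P, Q, R, S, T, U, V
  1-simplices (18): PQ, PR, PS, PT, PU, PV, QR, QT, QU, QV, RS, RT, RV, ST, SU, TU, TV, UV
  2-simplices (12): PQR, PQT, PRS, PSU, PTV, PUV, QRV, QTU, QUV, RST, RTV, STU

giving chain groups C_0 ≅ Z^7, C_1 ≅ Z^18, C_2 ≅ Z^12.

The boundary map ∂_1: C_1 → C_0 sends each edge [p,q] (with p < q) to q − p. For instance
  ∂PS = S − P.
As a 7×18 matrix over Z this has rank 6, with invariant factors (1,1,1,1,1,1).

Boundary ∂_2: C_2 → C_1 acts by ∂[p,q,r] = [q,r] − [p,r] + [p,q]. For instance
  ∂RTV = TV − RV + RT,
  ∂PSU = SU − PU + PS.
The 18×12 boundary matrix has rank 12 and Smith normal form diag(1,1,1,1,1,1,1,1,1,1,1,2).

Now H_k = ker ∂_k / im ∂_{k+1}, so:

  H_0: rank C_0 − rank ∂_1 = 7 − 6 = 1, and the invariant factors of ∂_1 are all 1, so H_0 = Z.
  H_1: rank ker ∂_1 − rank ∂_2 = (18 − 6) − 12 = 0, and ∂_2 has invariant factor 2 > 1, so H_1 = Z/2Z.
  H_2: rank ker ∂_2 − rank ∂_3 = (12 − 12) − 0 = 0, and there is no ∂_3, so H_2 = 0.

Hence the Betti numbers are b_0 = 1, b_1 = 0, b_2 = 0.

b_0 = 1, b_1 = 0, b_2 = 0.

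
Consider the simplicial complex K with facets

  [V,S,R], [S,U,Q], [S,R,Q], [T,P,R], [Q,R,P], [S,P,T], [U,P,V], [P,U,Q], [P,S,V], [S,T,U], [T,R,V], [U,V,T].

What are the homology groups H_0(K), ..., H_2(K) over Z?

H_0 = Z,  H_1 = Z/2,  H_2 = 0.

Take the total order P < Q < R < S < T < U < V on the vertex set. Then K (dimension 2) consists of the simplices:

  0-simplices (7): P, Q, R, S, T, U, V
  1-simplices (18): PQ, PR, PS, PT, PU, PV, QR, QS, QU, RS, RT, RV, ST, SU, SV, TU, TV, UV
  2-simplices (12): PQR, PQU, PRT, PST, PSV, PUV, QRS, QSU, RSV, RTV, STU, TUV

so the chain groups are C_0 ≅ Z^7, C_1 ≅ Z^18, C_2 ≅ Z^12.

The boundary map ∂_1: C_1 → C_0 maps an edge to its endpoints' difference, ∂[p,q] = q − p.
As a 7×18 matrix over Z this has rank 6, with invariant factors (1,1,1,1,1,1).

∂_2: C_2 → C_1 sends each 2-simplex [p,q,r] to [q,r] − [p,r] + [p,q]. For instance
  ∂PQU = QU − PU + PQ,
  ∂QSU = SU − QU + QS.
The resulting 18×12 matrix has rank 12, and its Smith normal form has invariant factors (1,1,1,1,1,1,1,1,1,1,1,2).

Computing H_k = (kernel of ∂_k) / (image of ∂_{k+1}):

  H_0: rank C_0 − rank ∂_1 = 7 − 6 = 1, and the invariant factors of ∂_1 are all 1, so H_0 ≅ Z.
  H_1: rank ker ∂_1 − rank ∂_2 = (18 − 6) − 12 = 0, and ∂_2 has invariant factor 2 > 1, so H_1 ≅ Z/2.
  H_2: rank ker ∂_2 − rank ∂_3 = (12 − 12) − 0 = 0, and there is no ∂_3, so H_2 ≅ 0.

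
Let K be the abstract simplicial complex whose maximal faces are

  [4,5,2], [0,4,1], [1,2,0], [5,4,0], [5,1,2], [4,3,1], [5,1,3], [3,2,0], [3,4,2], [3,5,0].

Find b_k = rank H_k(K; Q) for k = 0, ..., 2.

K has 6 vertices, 15 edges, 10 triangles.
rank ∂_0 = 0, rank ∂_1 = 5 ⇒ b_0 = 6 − 0 − 5 = 1; all invariant factors of ∂_1 are 1 so no torsion. So H_0 = Z.
rank ∂_1 = 5, rank ∂_2 = 10 ⇒ b_1 = 15 − 5 − 10 = 0; ∂_2 has invariant factor(s) [2] giving torsion. So H_1 = Z/2.
rank ∂_2 = 10, rank ∂_3 = 0 ⇒ b_2 = 10 − 10 − 0 = 0. So H_2 = 0.

b_0 = 1, b_1 = 0, b_2 = 0.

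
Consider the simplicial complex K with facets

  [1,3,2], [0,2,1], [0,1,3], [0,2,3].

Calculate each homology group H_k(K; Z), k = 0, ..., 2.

We work with the vertex ordering 0 < 1 < 2 < 3. The simplices of K, each written with vertices in increasing order, are:

  0-simplices (4): [0], [1], [2], [3]
  1-simplices (6): [0,1], [0,2], [0,3], [1,2], [1,3], [2,3]
  2-simplices (4): [0,1,2], [0,1,3], [0,2,3], [1,2,3]

giving chain groups C_0 ≅ Z^4, C_1 ≅ Z^6, C_2 ≅ Z^4.

∂_1: C_1 → C_0 maps an edge to its endpoints' difference, ∂[p,q] = q − p. For instance
  ∂[1,2] = [2] − [1].
The 4×6 boundary matrix has rank 3 and Smith normal form diag(1,1,1).

Boundary ∂_2: C_2 → C_1 sends each 2-simplex [p,q,r] to [q,r] − [p,r] + [p,q]. For instance
  ∂[1,2,3] = [2,3] − [1,3] + [1,2],
  ∂[0,2,3] = [2,3] − [0,3] + [0,2].
The 6×4 boundary matrix has rank 3 and Smith normal form diag(1,1,1).

Reading off H_k = ker ∂_k / im ∂_{k+1}:

  H_0: rank C_0 − rank ∂_1 = 4 − 3 = 1, and the invariant factors of ∂_1 are all 1, so H_0 = Z.
  H_1: rank ker ∂_1 − rank ∂_2 = (6 − 3) − 3 = 0, and the invariant factors of ∂_2 are all 1, so H_1 = 0.
  H_2: rank ker ∂_2 − rank ∂_3 = (4 − 3) − 0 = 1, and there is no ∂_3, so H_2 = Z.

(K is a triangulation of the 2-sphere S^2.)

H_0 = Z,  H_1 = 0,  H_2 = Z.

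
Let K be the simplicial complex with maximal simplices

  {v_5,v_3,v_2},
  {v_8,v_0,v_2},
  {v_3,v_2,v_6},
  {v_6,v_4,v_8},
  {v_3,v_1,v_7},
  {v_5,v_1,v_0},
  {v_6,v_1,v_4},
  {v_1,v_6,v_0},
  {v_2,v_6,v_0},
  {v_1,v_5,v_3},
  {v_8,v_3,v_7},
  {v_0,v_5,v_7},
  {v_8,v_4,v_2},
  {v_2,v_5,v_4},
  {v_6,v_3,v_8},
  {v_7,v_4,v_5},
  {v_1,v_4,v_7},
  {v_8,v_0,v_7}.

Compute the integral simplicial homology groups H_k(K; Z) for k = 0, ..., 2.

We work with the vertex ordering v_0 < v_1 < v_2 < v_3 < v_4 < v_5 < v_6 < v_7 < v_8. The simplices of K, each written with vertices in increasing order, are:

  0-simplices (9): [v_0], [v_1], [v_2], [v_3], [v_4], [v_5], [v_6], [v_7], [v_8]
  1-simplices (27): (27 of them)
  2-simplices (18): (18 of them)

Hence C_0 ≅ Z^9, C_1 ≅ Z^27, C_2 ≅ Z^18.

Boundary ∂_1: C_1 → C_0 sends each edge [p,q] (with p < q) to q − p. For instance
  ∂[v_3,v_5] = [v_5] − [v_3].
As a 9×27 matrix over Z this has rank 8, with invariant factors (1,1,1,1,1,1,1,1).

Boundary ∂_2: C_2 → C_1 acts by ∂[p,q,r] = [q,r] − [p,r] + [p,q]. For instance
  ∂[v_3,v_7,v_8] = [v_7,v_8] − [v_3,v_8] + [v_3,v_7],
  ∂[v_0,v_2,v_8] = [v_2,v_8] − [v_0,v_8] + [v_0,v_2].
The resulting 27×18 matrix has rank 18, and its Smith normal form has invariant factors (1,1,1,1,1,1,1,1,1,1,1,1,1,1,1,1,1,2).

Reading off H_k = ker ∂_k / im ∂_{k+1}:

  H_0: rank C_0 − rank ∂_1 = 9 − 8 = 1, and the invariant factors of ∂_1 are all 1, so H_0 ≅ Z.
  H_1: rank ker ∂_1 − rank ∂_2 = (27 − 8) − 18 = 1, and ∂_2 has invariant factor 2 > 1, so H_1 ≅ Z × Z/2.
  H_2: rank ker ∂_2 − rank ∂_3 = (18 − 18) − 0 = 0, and there is no ∂_3, so H_2 ≅ 0.

H_0 = Z,  H_1 = Z × Z/2,  H_2 = 0.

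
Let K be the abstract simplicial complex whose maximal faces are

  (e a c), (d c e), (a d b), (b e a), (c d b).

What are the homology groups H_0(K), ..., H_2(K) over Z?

We work with the vertex ordering a < b < c < d < e. The simplices of K, each written with vertices in increasing order, are:

  0-simplices (5): a, b, c, d, e
  1-simplices (10): ab, ac, ad, ae, bc, bd, be, cd, ce, de
  2-simplices (5): abd, abe, ace, bcd, cde

giving chain groups C_0 ≅ Z^5, C_1 ≅ Z^10, C_2 ≅ Z^5.

Boundary ∂_1: C_1 → C_0 is given by ∂[p,q] = [q] − [p].
The 5×10 boundary matrix has rank 4 and Smith normal form diag(1,1,1,1).

The boundary map ∂_2: C_2 → C_1 sends each 2-simplex [p,q,r] to [q,r] − [p,r] + [p,q]. For instance
  ∂abe = be − ae + ab,
  ∂abd = bd − ad + ab.
This gives a 10×5 integer matrix of rank 5; reducing to Smith normal form yields diagonal entries (1,1,1,1,1).

From H_k ≅ ker(∂_k) / im(∂_{k+1}) we obtain:

  H_0: rank C_0 − rank ∂_1 = 5 − 4 = 1, and the invariant factors of ∂_1 are all 1, so H_0 = Z.
  H_1: rank ker ∂_1 − rank ∂_2 = (10 − 4) − 5 = 1, and the invariant factors of ∂_2 are all 1, so H_1 = Z.
  H_2: rank ker ∂_2 − rank ∂_3 = (5 − 5) − 0 = 0, and there is no ∂_3, so H_2 = 0.

(K is a triangulation of the Möbius band.)

H_0 ≅ Z,  H_1 ≅ Z,  H_2 = 0.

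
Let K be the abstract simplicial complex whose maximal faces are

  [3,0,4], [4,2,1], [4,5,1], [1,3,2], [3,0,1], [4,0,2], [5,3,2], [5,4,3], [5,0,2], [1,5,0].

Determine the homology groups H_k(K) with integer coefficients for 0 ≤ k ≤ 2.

K has 6 vertices, 15 edges, 10 triangles.
rank ∂_0 = 0, rank ∂_1 = 5 ⇒ b_0 = 6 − 0 − 5 = 1; all invariant factors of ∂_1 are 1 so no torsion. So H_0 ≅ Z.
rank ∂_1 = 5, rank ∂_2 = 10 ⇒ b_1 = 15 − 5 − 10 = 0; ∂_2 has invariant factor(s) [2] giving torsion. So H_1 ≅ Z/2.
rank ∂_2 = 10, rank ∂_3 = 0 ⇒ b_2 = 10 − 10 − 0 = 0. So H_2 ≅ 0.

H_0 = Z,  H_1 = Z/2,  H_2 = 0.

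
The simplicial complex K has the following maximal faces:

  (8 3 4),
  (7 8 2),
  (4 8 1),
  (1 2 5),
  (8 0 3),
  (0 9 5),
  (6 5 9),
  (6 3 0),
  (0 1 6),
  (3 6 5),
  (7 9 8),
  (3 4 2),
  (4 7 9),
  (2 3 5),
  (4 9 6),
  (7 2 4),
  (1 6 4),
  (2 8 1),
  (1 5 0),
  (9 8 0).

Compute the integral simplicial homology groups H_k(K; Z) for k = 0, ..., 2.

Take the total order 0 < 1 < 2 < 3 < 4 < 5 < 6 < 7 < 8 < 9 on the vertex set. Then K (dimension 2) consists of the simplices:

  0-simplices (10): [0], [1], [2], [3], [4], [5], [6], [7], [8], [9]
  1-simplices (30): (30 of them)
  2-simplices (20): (20 of them)

giving chain groups C_0 ≅ Z^10, C_1 ≅ Z^30, C_2 ≅ Z^20.

Boundary ∂_1: C_1 → C_0 is given by ∂[p,q] = [q] − [p]. For instance
  ∂[7,8] = [8] − [7].
The resulting 10×30 matrix has rank 9, and its Smith normal form has invariant factors (1,1,1,1,1,1,1,1,1).

The boundary map ∂_2: C_2 → C_1 sends each 2-simplex [p,q,r] to [q,r] − [p,r] + [p,q]. For instance
  ∂[0,1,6] = [1,6] − [0,6] + [0,1],
  ∂[0,8,9] = [8,9] − [0,9] + [0,8].
As a 30×20 matrix over Z this has rank 20, with invariant factors (1,1,1,1,1,1,1,1,1,1,1,1,1,1,1,1,1,1,1,2).

Now H_k = ker ∂_k / im ∂_{k+1}, so:

  H_0: rank C_0 − rank ∂_1 = 10 − 9 = 1, and the invariant factors of ∂_1 are all 1, so H_0 = Z.
  H_1: rank ker ∂_1 − rank ∂_2 = (30 − 9) − 20 = 1, and ∂_2 has invariant factor 2 > 1, so H_1 = Z ⊕ Z/2.
  H_2: rank ker ∂_2 − rank ∂_3 = (20 − 20) − 0 = 0, and there is no ∂_3, so H_2 = 0.

H_0 = Z,  H_1 = Z ⊕ Z/2,  H_2 = 0.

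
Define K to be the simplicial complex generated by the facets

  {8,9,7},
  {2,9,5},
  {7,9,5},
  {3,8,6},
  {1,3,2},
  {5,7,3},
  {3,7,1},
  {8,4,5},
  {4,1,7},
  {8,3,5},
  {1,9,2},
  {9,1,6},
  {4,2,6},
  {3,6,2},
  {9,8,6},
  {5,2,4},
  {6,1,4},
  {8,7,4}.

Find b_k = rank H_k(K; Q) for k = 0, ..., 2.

K has 9 vertices, 27 edges, 18 triangles.
rank ∂_0 = 0, rank ∂_1 = 8 ⇒ b_0 = 9 − 0 − 8 = 1; all invariant factors of ∂_1 are 1 so no torsion. So H_0 ≅ Z.
rank ∂_1 = 8, rank ∂_2 = 18 ⇒ b_1 = 27 − 8 − 18 = 1; ∂_2 has invariant factor(s) [2] giving torsion. So H_1 ≅ Z ⊕ Z/2.
rank ∂_2 = 18, rank ∂_3 = 0 ⇒ b_2 = 18 − 18 − 0 = 0. So H_2 ≅ 0.

b_0 = 1, b_1 = 1, b_2 = 0.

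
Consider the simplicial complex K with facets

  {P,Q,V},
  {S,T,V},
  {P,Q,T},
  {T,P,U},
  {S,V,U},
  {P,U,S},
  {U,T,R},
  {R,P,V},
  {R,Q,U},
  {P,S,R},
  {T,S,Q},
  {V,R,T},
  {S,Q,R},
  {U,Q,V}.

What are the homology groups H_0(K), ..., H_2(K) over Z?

Order the vertices as P < Q < R < S < T < U < V. Listing each simplex with vertices in this order, K has dimension 2 with simplices:

  0-simplices (7): P, Q, R, S, T, U, V
  1-simplices (21): PQ, PR, PS, PT, PU, PV, QR, QS, QT, QU, QV, RS, RT, RU, RV, ST, SU, SV, TU, TV, UV
  2-simplices (14): PQT, PQV, PRS, PRV, PSU, PTU, QRS, QRU, QST, QUV, RTU, RTV, STV, SUV

Hence C_0 ≅ Z^7, C_1 ≅ Z^21, C_2 ≅ Z^14.

The boundary map ∂_1: C_1 → C_0 sends each edge [p,q] (with p < q) to q − p.
As a 7×21 matrix over Z this has rank 6, with invariant factors (1,1,1,1,1,1).

∂_2: C_2 → C_1 maps a triangle to the signed sum of its edges. For instance
  ∂PQV = QV − PV + PQ,
  ∂RTU = TU − RU + RT.
The 21×14 boundary matrix has rank 13 and Smith normal form diag(1,1,1,1,1,1,1,1,1,1,1,1,1).

Computing H_k = (kernel of ∂_k) / (image of ∂_{k+1}):

  H_0: rank C_0 − rank ∂_1 = 7 − 6 = 1, and the invariant factors of ∂_1 are all 1, so H_0 = Z.
  H_1: rank ker ∂_1 − rank ∂_2 = (21 − 6) − 13 = 2, and the invariant factors of ∂_2 are all 1, so H_1 = Z^2.
  H_2: rank ker ∂_2 − rank ∂_3 = (14 − 13) − 0 = 1, and there is no ∂_3, so H_2 = Z.

H_0 = Z,  H_1 = Z^2,  H_2 = Z.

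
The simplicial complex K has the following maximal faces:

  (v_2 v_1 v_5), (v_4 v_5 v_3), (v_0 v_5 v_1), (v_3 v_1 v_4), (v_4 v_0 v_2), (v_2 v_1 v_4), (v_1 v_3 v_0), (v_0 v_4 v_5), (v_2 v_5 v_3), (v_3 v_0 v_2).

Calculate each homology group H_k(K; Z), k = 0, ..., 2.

H_0 = Z,  H_1 = Z/2,  H_2 = 0.

K has 6 vertices, 15 edges, 10 triangles.
rank ∂_0 = 0, rank ∂_1 = 5 ⇒ b_0 = 6 − 0 − 5 = 1; all invariant factors of ∂_1 are 1 so no torsion. So H_0 = Z.
rank ∂_1 = 5, rank ∂_2 = 10 ⇒ b_1 = 15 − 5 − 10 = 0; ∂_2 has invariant factor(s) [2] giving torsion. So H_1 = Z/2.
rank ∂_2 = 10, rank ∂_3 = 0 ⇒ b_2 = 10 − 10 − 0 = 0. So H_2 = 0.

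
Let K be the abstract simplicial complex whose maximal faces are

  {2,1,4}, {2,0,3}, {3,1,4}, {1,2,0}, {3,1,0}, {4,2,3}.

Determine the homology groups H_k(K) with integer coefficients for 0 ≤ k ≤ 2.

Order the vertices as 0 < 1 < 2 < 3 < 4. Listing each simplex with vertices in this order, K has dimension 2 with simplices:

  0-simplices (5): [0], [1], [2], [3], [4]
  1-simplices (9): [0,1], [0,2], [0,3], [1,2], [1,3], [1,4], [2,3], [2,4], [3,4]
  2-simplices (6): [0,1,2], [0,1,3], [0,2,3], [1,2,4], [1,3,4], [2,3,4]

so the chain groups are C_0 ≅ Z^5, C_1 ≅ Z^9, C_2 ≅ Z^6.

The boundary map ∂_1: C_1 → C_0 maps an edge to its endpoints' difference, ∂[p,q] = q − p. For instance
  ∂[0,2] = [2] − [0].
This gives a 5×9 integer matrix of rank 4; reducing to Smith normal form yields diagonal entries (1,1,1,1).

∂_2: C_2 → C_1 sends each 2-simplex [p,q,r] to [q,r] − [p,r] + [p,q]. For instance
  ∂[1,3,4] = [3,4] − [1,4] + [1,3],
  ∂[0,2,3] = [2,3] − [0,3] + [0,2].
The resulting 9×6 matrix has rank 5, and its Smith normal form has invariant factors (1,1,1,1,1).

Reading off H_k = ker ∂_k / im ∂_{k+1}:

  H_0: rank C_0 − rank ∂_1 = 5 − 4 = 1, and the invariant factors of ∂_1 are all 1, so H_0 = Z.
  H_1: rank ker ∂_1 − rank ∂_2 = (9 − 4) − 5 = 0, and the invariant factors of ∂_2 are all 1, so H_1 = 0.
  H_2: rank ker ∂_2 − rank ∂_3 = (6 − 5) − 0 = 1, and there is no ∂_3, so H_2 = Z.

As a check, the Euler characteristic is 5 − 9 + 6 = 2, which agrees with 1 − 0 + 1 = 2.

H_0 ≅ Z,  H_1 = 0,  H_2 ≅ Z.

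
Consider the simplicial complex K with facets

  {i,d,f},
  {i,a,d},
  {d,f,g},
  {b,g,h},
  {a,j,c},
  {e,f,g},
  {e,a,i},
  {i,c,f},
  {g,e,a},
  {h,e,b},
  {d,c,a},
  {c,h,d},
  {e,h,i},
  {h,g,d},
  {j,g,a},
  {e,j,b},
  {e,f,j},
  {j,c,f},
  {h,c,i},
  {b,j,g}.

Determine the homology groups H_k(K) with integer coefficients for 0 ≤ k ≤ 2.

Take the total order a < b < c < d < e < f < g < h < i < j on the vertex set. Then K (dimension 2) consists of the simplices:

  0-simplices (10): a, b, c, d, e, f, g, h, i, j
  1-simplices (30): ac, ad, ae, ag, ai, aj, be, bg, bh, bj, cd, cf, ch, ci, cj, df, dg, dh, di, ef, eg, eh, ei, ej, fg, fi, fj, gh, gj, hi
  2-simplices (20): acd, acj, adi, aeg, aei, agj, beh, bej, bgh, bgj, cdh, cfi, cfj, chi, dfg, dfi, dgh, efg, efj, ehi

Hence C_0 ≅ Z^10, C_1 ≅ Z^30, C_2 ≅ Z^20.

∂_1: C_1 → C_0 maps an edge to its endpoints' difference, ∂[p,q] = q − p. For instance
  ∂eg = g − e.
This gives a 10×30 integer matrix of rank 9; reducing to Smith normal form yields diagonal entries (1,1,1,1,1,1,1,1,1).

The boundary map ∂_2: C_2 → C_1 sends each 2-simplex [p,q,r] to [q,r] − [p,r] + [p,q]. For instance
  ∂acj = cj − aj + ac,
  ∂adi = di − ai + ad.
As a 30×20 matrix over Z this has rank 20, with invariant factors (1,1,1,1,1,1,1,1,1,1,1,1,1,1,1,1,1,1,1,2).

Reading off H_k = ker ∂_k / im ∂_{k+1}:

  H_0: rank C_0 − rank ∂_1 = 10 − 9 = 1, and the invariant factors of ∂_1 are all 1, so H_0 ≅ Z.
  H_1: rank ker ∂_1 − rank ∂_2 = (30 − 9) − 20 = 1, and ∂_2 has invariant factor 2 > 1, so H_1 ≅ Z ⊕ Z_2.
  H_2: rank ker ∂_2 − rank ∂_3 = (20 − 20) − 0 = 0, and there is no ∂_3, so H_2 ≅ 0.

(K is a triangulation of the Klein bottle.)

H_0 = Z,  H_1 = Z ⊕ Z_2,  H_2 = 0.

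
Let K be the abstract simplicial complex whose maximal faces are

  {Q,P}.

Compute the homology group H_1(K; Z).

H_1 = 0.

Fix the vertex order P < Q and write every simplex with vertices in increasing order. Then dim K = 1 and the simplices of K are:

  0-simplices (2): P, Q
  1-simplices (1): PQ

giving chain groups C_0 ≅ Z^2, C_1 ≅ Z^1.

The boundary map ∂_1: C_1 → C_0 sends each edge [p,q] (with p < q) to q − p. For instance
  ∂PQ = Q − P.
The 2×1 boundary matrix has rank 1 and Smith normal form diag(1).

Reading off H_k = ker ∂_k / im ∂_{k+1}:

  H_1: rank ker ∂_1 − rank ∂_2 = (1 − 1) − 0 = 0, and there is no ∂_2, so H_1 ≅ 0.

(K is a triangulation of the 1-simplex.)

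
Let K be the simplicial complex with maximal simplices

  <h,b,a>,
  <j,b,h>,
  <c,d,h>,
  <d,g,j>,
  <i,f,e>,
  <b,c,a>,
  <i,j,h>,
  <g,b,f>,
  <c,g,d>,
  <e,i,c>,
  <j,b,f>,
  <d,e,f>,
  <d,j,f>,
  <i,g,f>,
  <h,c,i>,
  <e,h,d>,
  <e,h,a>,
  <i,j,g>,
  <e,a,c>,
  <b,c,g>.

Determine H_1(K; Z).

H_1 ≅ Z ⊕ Z/2.

Fix the vertex order a < b < c < d < e < f < g < h < i < j and write every simplex with vertices in increasing order. Then dim K = 2 and the simplices of K are:

  0-simplices (10): a, b, c, d, e, f, g, h, i, j
  1-simplices (30): ab, ac, ae, ah, bc, bf, bg, bh, bj, cd, ce, cg, ch, ci, de, df, dg, dh, dj, ef, eh, ei, fg, fi, fj, gi, gj, hi, hj, ij
  2-simplices (20): abc, abh, ace, aeh, bcg, bfg, bfj, bhj, cdg, cdh, cei, chi, def, deh, dfj, dgj, efi, fgi, gij, hij

so the chain groups are C_0 ≅ Z^10, C_1 ≅ Z^30, C_2 ≅ Z^20.

Boundary ∂_1: C_1 → C_0 maps an edge to its endpoints' difference, ∂[p,q] = q − p.
The 10×30 boundary matrix has rank 9 and Smith normal form diag(1,1,1,1,1,1,1,1,1).

∂_2: C_2 → C_1 sends each 2-simplex [p,q,r] to [q,r] − [p,r] + [p,q]. For instance
  ∂def = ef − df + de,
  ∂aeh = eh − ah + ae.
The 30×20 boundary matrix has rank 20 and Smith normal form diag(1,1,1,1,1,1,1,1,1,1,1,1,1,1,1,1,1,1,1,2).

Now H_k = ker ∂_k / im ∂_{k+1}, so:

  H_1: rank ker ∂_1 − rank ∂_2 = (30 − 9) − 20 = 1, and ∂_2 has invariant factor 2 > 1, so H_1 ≅ Z ⊕ Z/2.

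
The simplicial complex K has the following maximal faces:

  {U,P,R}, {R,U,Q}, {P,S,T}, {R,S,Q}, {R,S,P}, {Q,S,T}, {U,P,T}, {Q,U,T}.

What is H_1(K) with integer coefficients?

Take the total order P < Q < R < S < T < U on the vertex set. Then K (dimension 2) consists of the simplices:

  0-simplices (6): P, Q, R, S, T, U
  1-simplices (12): PR, PS, PT, PU, QR, QS, QT, QU, RS, RU, ST, TU
  2-simplices (8): PRS, PRU, PST, PTU, QRS, QRU, QST, QTU

so the chain groups are C_0 ≅ Z^6, C_1 ≅ Z^12, C_2 ≅ Z^8.

The boundary map ∂_1: C_1 → C_0 is given by ∂[p,q] = [q] − [p].
The 6×12 boundary matrix has rank 5 and Smith normal form diag(1,1,1,1,1).

Boundary ∂_2: C_2 → C_1 sends each 2-simplex [p,q,r] to [q,r] − [p,r] + [p,q]. For instance
  ∂PRU = RU − PU + PR,
  ∂PTU = TU − PU + PT.
As a 12×8 matrix over Z this has rank 7, with invariant factors (1,1,1,1,1,1,1).

Now H_k = ker ∂_k / im ∂_{k+1}, so:

  H_1: rank ker ∂_1 − rank ∂_2 = (12 − 5) − 7 = 0, and the invariant factors of ∂_2 are all 1, so H_1 ≅ 0.

H_1 ≅ 0.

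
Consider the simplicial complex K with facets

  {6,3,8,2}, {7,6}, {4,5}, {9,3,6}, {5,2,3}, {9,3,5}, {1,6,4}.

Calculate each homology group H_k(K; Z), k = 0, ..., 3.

Fix the vertex order 1 < 2 < 3 < 4 < 5 < 6 < 7 < 8 < 9 and write every simplex with vertices in increasing order. Then dim K = 3 and the simplices of K are:

  0-simplices (9): [1], [2], [3], [4], [5], [6], [7], [8], [9]
  1-simplices (16): [1,4], [1,6], [2,3], [2,5], [2,6], [2,8], [3,5], [3,6], [3,8], [3,9], [4,5], [4,6], [5,9], [6,7], [6,8], [6,9]
  2-simplices (8): [1,4,6], [2,3,5], [2,3,6], [2,3,8], [2,6,8], [3,5,9], [3,6,8], [3,6,9]
  3-simplices (1): [2,3,6,8]

so the chain groups are C_0 ≅ Z^9, C_1 ≅ Z^16, C_2 ≅ Z^8, C_3 ≅ Z^1.

∂_1: C_1 → C_0 sends each edge [p,q] (with p < q) to q − p.
This gives a 9×16 integer matrix of rank 8; reducing to Smith normal form yields diagonal entries (1,1,1,1,1,1,1,1).

∂_2: C_2 → C_1 acts by ∂[p,q,r] = [q,r] − [p,r] + [p,q]. For instance
  ∂[2,3,6] = [3,6] − [2,6] + [2,3],
  ∂[3,5,9] = [5,9] − [3,9] + [3,5].
The resulting 16×8 matrix has rank 7, and its Smith normal form has invariant factors (1,1,1,1,1,1,1).

Boundary ∂_3: C_3 → C_2 sends each 3-simplex σ to the alternating sum Σ_i (−1)^i (σ with its i-th vertex removed). For instance
  ∂[2,3,6,8] = [3,6,8] − [2,6,8] + [2,3,8] − [2,3,6].
The resulting 8×1 matrix has rank 1, and its Smith normal form has invariant factors (1).

Computing H_k = (kernel of ∂_k) / (image of ∂_{k+1}):

  H_0: rank C_0 − rank ∂_1 = 9 − 8 = 1, and the invariant factors of ∂_1 are all 1, so H_0 = Z.
  H_1: rank ker ∂_1 − rank ∂_2 = (16 − 8) − 7 = 1, and the invariant factors of ∂_2 are all 1, so H_1 = Z.
  H_2: rank ker ∂_2 − rank ∂_3 = (8 − 7) − 1 = 0, and the invariant factors of ∂_3 are all 1, so H_2 = 0.
  H_3: rank ker ∂_3 − rank ∂_4 = (1 − 1) − 0 = 0, and there is no ∂_4, so H_3 = 0.

H_0 = Z,  H_1 = Z,  H_2 = 0,  H_3 = 0.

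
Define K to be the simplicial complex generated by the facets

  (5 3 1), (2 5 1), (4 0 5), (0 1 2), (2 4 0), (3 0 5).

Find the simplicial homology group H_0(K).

H_0 = Z.

K has 6 vertices, 12 edges, 6 triangles.
rank ∂_0 = 0, rank ∂_1 = 5 ⇒ b_0 = 6 − 0 − 5 = 1; all invariant factors of ∂_1 are 1 so no torsion. So H_0 = Z.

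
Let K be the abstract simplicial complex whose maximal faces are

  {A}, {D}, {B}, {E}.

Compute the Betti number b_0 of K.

b_0 = 4.

Take the total order A < B < D < E on the vertex set. Then K (dimension 0) consists of the simplices:

  0-simplices (4): A, B, D, E

Hence C_0 ≅ Z^4.

Computing H_k = (kernel of ∂_k) / (image of ∂_{k+1}):

  H_0: rank C_0 − rank ∂_1 = 4 − 0 = 4, and there is no ∂_1, so H_0 ≅ Z^4.

Hence the Betti numbers are b_0 = 4.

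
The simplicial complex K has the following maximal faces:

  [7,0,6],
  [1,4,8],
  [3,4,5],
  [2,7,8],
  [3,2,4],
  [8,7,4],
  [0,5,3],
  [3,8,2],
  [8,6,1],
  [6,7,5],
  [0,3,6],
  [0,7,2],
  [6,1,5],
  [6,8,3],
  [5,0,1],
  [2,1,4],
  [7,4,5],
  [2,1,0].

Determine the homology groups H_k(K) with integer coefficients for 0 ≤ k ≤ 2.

H_0 ≅ Z,  H_1 ≅ Z ⊕ Z_2,  H_2 = 0.

Order the vertices as 0 < 1 < 2 < 3 < 4 < 5 < 6 < 7 < 8. Listing each simplex with vertices in this order, K has dimension 2 with simplices:

  0-simplices (9): [0], [1], [2], [3], [4], [5], [6], [7], [8]
  1-simplices (27): (27 of them)
  2-simplices (18): [0,1,2], [0,1,5], [0,2,7], [0,3,5], [0,3,6], [0,6,7], [1,2,4], [1,4,8], [1,5,6], [1,6,8], [2,3,4], [2,3,8], [2,7,8], [3,4,5], [3,6,8], [4,5,7], [4,7,8], [5,6,7]

Hence C_0 ≅ Z^9, C_1 ≅ Z^27, C_2 ≅ Z^18.

Boundary ∂_1: C_1 → C_0 is given by ∂[p,q] = [q] − [p]. For instance
  ∂[3,5] = [5] − [3].
The resulting 9×27 matrix has rank 8, and its Smith normal form has invariant factors (1,1,1,1,1,1,1,1).

The boundary map ∂_2: C_2 → C_1 maps a triangle to the signed sum of its edges. For instance
  ∂[5,6,7] = [6,7] − [5,7] + [5,6],
  ∂[2,7,8] = [7,8] − [2,8] + [2,7].
As a 27×18 matrix over Z this has rank 18, with invariant factors (1,1,1,1,1,1,1,1,1,1,1,1,1,1,1,1,1,2).

From H_k ≅ ker(∂_k) / im(∂_{k+1}) we obtain:

  H_0: rank C_0 − rank ∂_1 = 9 − 8 = 1, and the invariant factors of ∂_1 are all 1, so H_0 = Z.
  H_1: rank ker ∂_1 − rank ∂_2 = (27 − 8) − 18 = 1, and ∂_2 has invariant factor 2 > 1, so H_1 = Z ⊕ Z_2.
  H_2: rank ker ∂_2 − rank ∂_3 = (18 − 18) − 0 = 0, and there is no ∂_3, so H_2 = 0.

(K is a triangulation of the Klein bottle.)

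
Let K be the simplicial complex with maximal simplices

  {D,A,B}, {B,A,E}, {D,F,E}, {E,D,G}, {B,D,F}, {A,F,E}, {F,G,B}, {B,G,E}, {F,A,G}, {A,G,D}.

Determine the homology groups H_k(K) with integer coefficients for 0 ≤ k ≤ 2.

We work with the vertex ordering A < B < D < E < F < G. The simplices of K, each written with vertices in increasing order, are:

  0-simplices (6): A, B, D, E, F, G
  1-simplices (15): AB, AD, AE, AF, AG, BD, BE, BF, BG, DE, DF, DG, EF, EG, FG
  2-simplices (10): ABD, ABE, ADG, AEF, AFG, BDF, BEG, BFG, DEF, DEG

giving chain groups C_0 ≅ Z^6, C_1 ≅ Z^15, C_2 ≅ Z^10.

∂_1: C_1 → C_0 maps an edge to its endpoints' difference, ∂[p,q] = q − p.
This gives a 6×15 integer matrix of rank 5; reducing to Smith normal form yields diagonal entries (1,1,1,1,1).

The boundary map ∂_2: C_2 → C_1 sends each 2-simplex [p,q,r] to [q,r] − [p,r] + [p,q]. For instance
  ∂ABD = BD − AD + AB,
  ∂BDF = DF − BF + BD.
This gives a 15×10 integer matrix of rank 10; reducing to Smith normal form yields diagonal entries (1,1,1,1,1,1,1,1,1,2).

From H_k ≅ ker(∂_k) / im(∂_{k+1}) we obtain:

  H_0: rank C_0 − rank ∂_1 = 6 − 5 = 1, and the invariant factors of ∂_1 are all 1, so H_0 = Z.
  H_1: rank ker ∂_1 − rank ∂_2 = (15 − 5) − 10 = 0, and ∂_2 has invariant factor 2 > 1, so H_1 = Z/2.
  H_2: rank ker ∂_2 − rank ∂_3 = (10 − 10) − 0 = 0, and there is no ∂_3, so H_2 = 0.

H_0 ≅ Z,  H_1 ≅ Z/2,  H_2 = 0.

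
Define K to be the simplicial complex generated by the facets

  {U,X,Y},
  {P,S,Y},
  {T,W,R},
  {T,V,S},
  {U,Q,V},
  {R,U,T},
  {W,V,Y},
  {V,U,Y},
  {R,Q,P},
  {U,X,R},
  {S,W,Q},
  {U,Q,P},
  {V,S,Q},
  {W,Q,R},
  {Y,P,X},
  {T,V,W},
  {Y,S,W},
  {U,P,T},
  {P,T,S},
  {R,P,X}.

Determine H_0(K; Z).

H_0 ≅ Z.

Order the vertices as P < Q < R < S < T < U < V < W < X < Y. Listing each simplex with vertices in this order, K has dimension 2 with simplices:

  0-simplices (10): P, Q, R, S, T, U, V, W, X, Y
  1-simplices (30): PQ, PR, PS, PT, PU, PX, PY, QR, QS, QU, QV, QW, RT, RU, RW, RX, ST, SV, SW, SY, TU, TV, TW, UV, UX, UY, VW, VY, WY, XY
  2-simplices (20): PQR, PQU, PRX, PST, PSY, PTU, PXY, QRW, QSV, QSW, QUV, RTU, RTW, RUX, STV, SWY, TVW, UVY, UXY, VWY

Hence C_0 ≅ Z^10, C_1 ≅ Z^30, C_2 ≅ Z^20.

The boundary map ∂_1: C_1 → C_0 is given by ∂[p,q] = [q] − [p]. For instance
  ∂RT = T − R.
As a 10×30 matrix over Z this has rank 9, with invariant factors (1,1,1,1,1,1,1,1,1).

Boundary ∂_2: C_2 → C_1 maps a triangle to the signed sum of its edges. For instance
  ∂RTU = TU − RU + RT,
  ∂PSY = SY − PY + PS.
The resulting 30×20 matrix has rank 20, and its Smith normal form has invariant factors (1,1,1,1,1,1,1,1,1,1,1,1,1,1,1,1,1,1,1,2).

From H_k ≅ ker(∂_k) / im(∂_{k+1}) we obtain:

  H_0: rank C_0 − rank ∂_1 = 10 − 9 = 1, and the invariant factors of ∂_1 are all 1, so H_0 ≅ Z.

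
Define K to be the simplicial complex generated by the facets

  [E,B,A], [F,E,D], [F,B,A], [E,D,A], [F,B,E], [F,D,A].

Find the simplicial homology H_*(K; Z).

H_0 ≅ Z,  H_1 = 0,  H_2 ≅ Z.

K has 5 vertices, 9 edges, 6 triangles.
rank ∂_0 = 0, rank ∂_1 = 4 ⇒ b_0 = 5 − 0 − 4 = 1; all invariant factors of ∂_1 are 1 so no torsion. So H_0 ≅ Z.
rank ∂_1 = 4, rank ∂_2 = 5 ⇒ b_1 = 9 − 4 − 5 = 0; all invariant factors of ∂_2 are 1 so no torsion. So H_1 ≅ 0.
rank ∂_2 = 5, rank ∂_3 = 0 ⇒ b_2 = 6 − 5 − 0 = 1. So H_2 ≅ Z.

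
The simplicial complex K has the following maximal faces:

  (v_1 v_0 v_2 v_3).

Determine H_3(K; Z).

Take the total order v_0 < v_1 < v_2 < v_3 on the vertex set. Then K (dimension 3) consists of the simplices:

  0-simplices (4): [v_0], [v_1], [v_2], [v_3]
  1-simplices (6): [v_0,v_1], [v_0,v_2], [v_0,v_3], [v_1,v_2], [v_1,v_3], [v_2,v_3]
  2-simplices (4): [v_0,v_1,v_2], [v_0,v_1,v_3], [v_0,v_2,v_3], [v_1,v_2,v_3]
  3-simplices (1): [v_0,v_1,v_2,v_3]

Hence C_0 ≅ Z^4, C_1 ≅ Z^6, C_2 ≅ Z^4, C_3 ≅ Z^1.

The boundary map ∂_1: C_1 → C_0 maps an edge to its endpoints' difference, ∂[p,q] = q − p.
The 4×6 boundary matrix has rank 3 and Smith normal form diag(1,1,1).

The boundary map ∂_2: C_2 → C_1 acts by ∂[p,q,r] = [q,r] − [p,r] + [p,q]. For instance
  ∂[v_1,v_2,v_3] = [v_2,v_3] − [v_1,v_3] + [v_1,v_2],
  ∂[v_0,v_1,v_2] = [v_1,v_2] − [v_0,v_2] + [v_0,v_1].
The resulting 6×4 matrix has rank 3, and its Smith normal form has invariant factors (1,1,1).

The boundary map ∂_3: C_3 → C_2 sends each 3-simplex σ to the alternating sum Σ_i (−1)^i (σ with its i-th vertex removed). For instance
  ∂[v_0,v_1,v_2,v_3] = [v_1,v_2,v_3] − [v_0,v_2,v_3] + [v_0,v_1,v_3] − [v_0,v_1,v_2].
This gives a 4×1 integer matrix of rank 1; reducing to Smith normal form yields diagonal entries (1).

Reading off H_k = ker ∂_k / im ∂_{k+1}:

  H_3: rank ker ∂_3 − rank ∂_4 = (1 − 1) − 0 = 0, and there is no ∂_4, so H_3 ≅ 0.

H_3 ≅ 0.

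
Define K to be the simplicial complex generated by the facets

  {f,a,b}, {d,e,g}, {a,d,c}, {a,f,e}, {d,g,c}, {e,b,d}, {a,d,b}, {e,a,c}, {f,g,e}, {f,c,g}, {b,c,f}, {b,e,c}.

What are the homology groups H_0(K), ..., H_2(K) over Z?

Order the vertices as a < b < c < d < e < f < g. Listing each simplex with vertices in this order, K has dimension 2 with simplices:

  0-simplices (7): a, b, c, d, e, f, g
  1-simplices (18): ab, ac, ad, ae, af, bc, bd, be, bf, cd, ce, cf, cg, de, dg, ef, eg, fg
  2-simplices (12): abd, abf, acd, ace, aef, bce, bcf, bde, cdg, cfg, deg, efg

so the chain groups are C_0 ≅ Z^7, C_1 ≅ Z^18, C_2 ≅ Z^12.

Boundary ∂_1: C_1 → C_0 sends each edge [p,q] (with p < q) to q − p. For instance
  ∂bd = d − b.
As a 7×18 matrix over Z this has rank 6, with invariant factors (1,1,1,1,1,1).

Boundary ∂_2: C_2 → C_1 sends each 2-simplex [p,q,r] to [q,r] − [p,r] + [p,q]. For instance
  ∂bcf = cf − bf + bc,
  ∂abd = bd − ad + ab.
The resulting 18×12 matrix has rank 12, and its Smith normal form has invariant factors (1,1,1,1,1,1,1,1,1,1,1,2).

Computing H_k = (kernel of ∂_k) / (image of ∂_{k+1}):

  H_0: rank C_0 − rank ∂_1 = 7 − 6 = 1, and the invariant factors of ∂_1 are all 1, so H_0 ≅ Z.
  H_1: rank ker ∂_1 − rank ∂_2 = (18 − 6) − 12 = 0, and ∂_2 has invariant factor 2 > 1, so H_1 ≅ Z/2.
  H_2: rank ker ∂_2 − rank ∂_3 = (12 − 12) − 0 = 0, and there is no ∂_3, so H_2 ≅ 0.

As a check, the Euler characteristic is 7 − 18 + 12 = 1, which agrees with 1 − 0 + 0 = 1.
(K is a triangulation of the real projective plane RP^2.)

H_0 = Z,  H_1 = Z/2,  H_2 = 0.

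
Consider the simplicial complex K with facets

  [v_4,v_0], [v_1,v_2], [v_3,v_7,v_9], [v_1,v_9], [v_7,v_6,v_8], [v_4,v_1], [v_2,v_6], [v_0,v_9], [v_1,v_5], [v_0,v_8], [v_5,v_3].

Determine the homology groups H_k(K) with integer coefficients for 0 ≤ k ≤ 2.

H_0 = Z,  H_1 = Z^4,  H_2 = 0.

K has 10 vertices, 15 edges, 2 triangles.
rank ∂_0 = 0, rank ∂_1 = 9 ⇒ b_0 = 10 − 0 − 9 = 1; all invariant factors of ∂_1 are 1 so no torsion. So H_0 = Z.
rank ∂_1 = 9, rank ∂_2 = 2 ⇒ b_1 = 15 − 9 − 2 = 4; all invariant factors of ∂_2 are 1 so no torsion. So H_1 = Z^4.
rank ∂_2 = 2, rank ∂_3 = 0 ⇒ b_2 = 2 − 2 − 0 = 0. So H_2 = 0.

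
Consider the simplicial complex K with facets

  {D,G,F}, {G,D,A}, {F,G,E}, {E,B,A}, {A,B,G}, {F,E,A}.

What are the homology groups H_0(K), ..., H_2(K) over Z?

H_0 = Z,  H_1 = Z,  H_2 = 0.

Fix the vertex order A < B < D < E < F < G and write every simplex with vertices in increasing order. Then dim K = 2 and the simplices of K are:

  0-simplices (6): A, B, D, E, F, G
  1-simplices (12): AB, AD, AE, AF, AG, BE, BG, DF, DG, EF, EG, FG
  2-simplices (6): ABE, ABG, ADG, AEF, DFG, EFG

Hence C_0 ≅ Z^6, C_1 ≅ Z^12, C_2 ≅ Z^6.

The boundary map ∂_1: C_1 → C_0 sends each edge [p,q] (with p < q) to q − p.
The resulting 6×12 matrix has rank 5, and its Smith normal form has invariant factors (1,1,1,1,1).

∂_2: C_2 → C_1 maps a triangle to the signed sum of its edges. For instance
  ∂AEF = EF − AF + AE,
  ∂ABG = BG − AG + AB.
The resulting 12×6 matrix has rank 6, and its Smith normal form has invariant factors (1,1,1,1,1,1).

From H_k ≅ ker(∂_k) / im(∂_{k+1}) we obtain:

  H_0: rank C_0 − rank ∂_1 = 6 − 5 = 1, and the invariant factors of ∂_1 are all 1, so H_0 ≅ Z.
  H_1: rank ker ∂_1 − rank ∂_2 = (12 − 5) − 6 = 1, and the invariant factors of ∂_2 are all 1, so H_1 ≅ Z.
  H_2: rank ker ∂_2 − rank ∂_3 = (6 − 6) − 0 = 0, and there is no ∂_3, so H_2 ≅ 0.

As a check, the Euler characteristic is 6 − 12 + 6 = 0, which agrees with 1 − 1 + 0 = 0.
(K is a triangulation of the cylinder S^1 x I.)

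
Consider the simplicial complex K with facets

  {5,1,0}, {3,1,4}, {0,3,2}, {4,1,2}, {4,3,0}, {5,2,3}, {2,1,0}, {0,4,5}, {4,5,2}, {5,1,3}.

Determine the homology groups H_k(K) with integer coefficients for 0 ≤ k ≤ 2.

We work with the vertex ordering 0 < 1 < 2 < 3 < 4 < 5. The simplices of K, each written with vertices in increasing order, are:

  0-simplices (6): [0], [1], [2], [3], [4], [5]
  1-simplices (15): [0,1], [0,2], [0,3], [0,4], [0,5], [1,2], [1,3], [1,4], [1,5], [2,3], [2,4], [2,5], [3,4], [3,5], [4,5]
  2-simplices (10): [0,1,2], [0,1,5], [0,2,3], [0,3,4], [0,4,5], [1,2,4], [1,3,4], [1,3,5], [2,3,5], [2,4,5]

giving chain groups C_0 ≅ Z^6, C_1 ≅ Z^15, C_2 ≅ Z^10.

The boundary map ∂_1: C_1 → C_0 maps an edge to its endpoints' difference, ∂[p,q] = q − p. For instance
  ∂[0,2] = [2] − [0].
The resulting 6×15 matrix has rank 5, and its Smith normal form has invariant factors (1,1,1,1,1).

Boundary ∂_2: C_2 → C_1 maps a triangle to the signed sum of its edges. For instance
  ∂[0,1,2] = [1,2] − [0,2] + [0,1],
  ∂[1,3,4] = [3,4] − [1,4] + [1,3].
The 15×10 boundary matrix has rank 10 and Smith normal form diag(1,1,1,1,1,1,1,1,1,2).

Now H_k = ker ∂_k / im ∂_{k+1}, so:

  H_0: rank C_0 − rank ∂_1 = 6 − 5 = 1, and the invariant factors of ∂_1 are all 1, so H_0 ≅ Z.
  H_1: rank ker ∂_1 − rank ∂_2 = (15 − 5) − 10 = 0, and ∂_2 has invariant factor 2 > 1, so H_1 ≅ Z_2.
  H_2: rank ker ∂_2 − rank ∂_3 = (10 − 10) − 0 = 0, and there is no ∂_3, so H_2 ≅ 0.

As a check, the Euler characteristic is 6 − 15 + 10 = 1, which agrees with 1 − 0 + 0 = 1.

H_0 ≅ Z,  H_1 ≅ Z_2,  H_2 = 0.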